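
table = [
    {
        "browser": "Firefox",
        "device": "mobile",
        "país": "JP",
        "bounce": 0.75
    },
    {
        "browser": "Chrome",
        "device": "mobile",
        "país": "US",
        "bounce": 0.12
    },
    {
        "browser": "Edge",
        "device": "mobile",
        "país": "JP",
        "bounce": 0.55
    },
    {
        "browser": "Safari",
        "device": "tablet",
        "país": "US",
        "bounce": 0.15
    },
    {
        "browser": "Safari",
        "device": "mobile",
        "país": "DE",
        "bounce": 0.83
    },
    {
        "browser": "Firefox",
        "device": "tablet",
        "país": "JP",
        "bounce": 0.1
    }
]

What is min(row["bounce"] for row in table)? 0.1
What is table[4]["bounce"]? 0.83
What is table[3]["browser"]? "Safari"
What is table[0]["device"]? "mobile"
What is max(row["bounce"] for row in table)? 0.83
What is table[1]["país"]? "US"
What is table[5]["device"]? "tablet"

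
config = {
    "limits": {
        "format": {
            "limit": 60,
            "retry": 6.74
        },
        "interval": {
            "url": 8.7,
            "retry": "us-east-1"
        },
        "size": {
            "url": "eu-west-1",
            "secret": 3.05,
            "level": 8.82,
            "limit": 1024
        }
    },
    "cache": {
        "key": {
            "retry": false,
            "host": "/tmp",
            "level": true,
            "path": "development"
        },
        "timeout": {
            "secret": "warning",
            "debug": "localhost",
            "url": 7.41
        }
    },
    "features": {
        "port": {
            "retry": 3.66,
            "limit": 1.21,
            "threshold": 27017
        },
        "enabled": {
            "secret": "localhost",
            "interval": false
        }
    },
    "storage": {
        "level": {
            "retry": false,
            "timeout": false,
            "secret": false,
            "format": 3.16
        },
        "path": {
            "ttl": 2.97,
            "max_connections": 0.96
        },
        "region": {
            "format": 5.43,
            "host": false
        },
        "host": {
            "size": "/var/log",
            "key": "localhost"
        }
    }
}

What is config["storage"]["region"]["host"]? False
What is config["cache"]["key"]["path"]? "development"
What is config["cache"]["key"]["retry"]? False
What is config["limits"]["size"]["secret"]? 3.05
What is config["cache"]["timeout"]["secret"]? "warning"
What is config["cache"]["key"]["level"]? True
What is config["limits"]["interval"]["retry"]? "us-east-1"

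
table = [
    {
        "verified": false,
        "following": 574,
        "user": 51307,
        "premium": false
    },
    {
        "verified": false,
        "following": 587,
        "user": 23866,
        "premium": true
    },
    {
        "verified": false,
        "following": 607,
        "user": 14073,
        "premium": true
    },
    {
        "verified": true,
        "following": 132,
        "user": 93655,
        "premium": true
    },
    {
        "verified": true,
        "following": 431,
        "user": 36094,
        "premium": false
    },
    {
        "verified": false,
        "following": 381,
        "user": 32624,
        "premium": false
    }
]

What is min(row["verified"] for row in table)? False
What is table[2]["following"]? 607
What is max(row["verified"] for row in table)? True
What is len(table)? 6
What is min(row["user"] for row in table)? 14073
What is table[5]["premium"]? False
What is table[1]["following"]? 587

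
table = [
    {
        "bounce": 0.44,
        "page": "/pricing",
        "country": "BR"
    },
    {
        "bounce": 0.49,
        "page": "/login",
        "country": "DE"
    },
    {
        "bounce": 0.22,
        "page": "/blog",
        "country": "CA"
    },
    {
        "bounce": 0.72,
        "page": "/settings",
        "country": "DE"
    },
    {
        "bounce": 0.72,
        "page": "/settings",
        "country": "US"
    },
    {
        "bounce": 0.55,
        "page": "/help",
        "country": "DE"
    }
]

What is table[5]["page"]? "/help"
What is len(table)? 6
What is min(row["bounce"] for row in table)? 0.22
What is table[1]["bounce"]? 0.49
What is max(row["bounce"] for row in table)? 0.72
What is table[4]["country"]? "US"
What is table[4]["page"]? "/settings"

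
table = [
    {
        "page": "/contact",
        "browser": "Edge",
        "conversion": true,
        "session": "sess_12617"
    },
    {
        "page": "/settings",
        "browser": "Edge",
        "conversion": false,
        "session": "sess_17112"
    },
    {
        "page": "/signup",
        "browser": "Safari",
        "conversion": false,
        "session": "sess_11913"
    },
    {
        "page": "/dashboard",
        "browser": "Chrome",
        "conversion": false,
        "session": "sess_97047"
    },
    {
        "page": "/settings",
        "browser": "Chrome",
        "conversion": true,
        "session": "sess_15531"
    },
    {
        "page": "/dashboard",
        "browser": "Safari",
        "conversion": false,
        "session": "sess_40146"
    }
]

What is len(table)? 6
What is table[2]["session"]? "sess_11913"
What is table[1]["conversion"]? False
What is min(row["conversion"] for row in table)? False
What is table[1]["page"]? "/settings"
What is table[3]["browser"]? "Chrome"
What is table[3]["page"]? "/dashboard"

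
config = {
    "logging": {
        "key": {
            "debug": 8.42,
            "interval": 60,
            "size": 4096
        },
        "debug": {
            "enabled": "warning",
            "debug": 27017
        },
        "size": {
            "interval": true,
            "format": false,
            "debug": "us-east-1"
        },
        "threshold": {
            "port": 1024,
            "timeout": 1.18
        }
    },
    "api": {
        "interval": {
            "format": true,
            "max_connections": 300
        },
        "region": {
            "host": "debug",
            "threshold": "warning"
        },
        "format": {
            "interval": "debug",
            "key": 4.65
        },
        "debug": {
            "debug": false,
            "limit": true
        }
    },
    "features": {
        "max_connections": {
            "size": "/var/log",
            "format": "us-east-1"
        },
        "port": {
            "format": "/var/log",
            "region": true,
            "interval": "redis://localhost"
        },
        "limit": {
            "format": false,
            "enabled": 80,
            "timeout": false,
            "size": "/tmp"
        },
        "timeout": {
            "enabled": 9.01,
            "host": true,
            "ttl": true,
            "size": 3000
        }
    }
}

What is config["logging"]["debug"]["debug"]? 27017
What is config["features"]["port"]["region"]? True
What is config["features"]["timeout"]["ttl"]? True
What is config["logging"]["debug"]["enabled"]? "warning"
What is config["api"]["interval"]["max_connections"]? 300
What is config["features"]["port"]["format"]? "/var/log"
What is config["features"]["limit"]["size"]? "/tmp"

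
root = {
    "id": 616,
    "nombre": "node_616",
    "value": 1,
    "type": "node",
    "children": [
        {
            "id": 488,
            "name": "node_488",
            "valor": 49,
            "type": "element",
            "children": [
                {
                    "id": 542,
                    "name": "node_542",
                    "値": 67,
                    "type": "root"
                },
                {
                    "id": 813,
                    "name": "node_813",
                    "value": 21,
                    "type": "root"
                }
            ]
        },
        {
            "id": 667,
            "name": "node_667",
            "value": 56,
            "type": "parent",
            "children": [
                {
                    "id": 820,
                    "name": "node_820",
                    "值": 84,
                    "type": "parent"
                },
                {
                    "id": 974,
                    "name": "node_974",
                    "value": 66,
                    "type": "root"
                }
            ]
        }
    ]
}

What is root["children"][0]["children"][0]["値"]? 67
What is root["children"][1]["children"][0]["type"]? "parent"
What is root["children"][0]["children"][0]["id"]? 542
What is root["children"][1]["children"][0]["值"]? 84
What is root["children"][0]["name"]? "node_488"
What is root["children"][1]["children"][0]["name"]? "node_820"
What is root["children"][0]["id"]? 488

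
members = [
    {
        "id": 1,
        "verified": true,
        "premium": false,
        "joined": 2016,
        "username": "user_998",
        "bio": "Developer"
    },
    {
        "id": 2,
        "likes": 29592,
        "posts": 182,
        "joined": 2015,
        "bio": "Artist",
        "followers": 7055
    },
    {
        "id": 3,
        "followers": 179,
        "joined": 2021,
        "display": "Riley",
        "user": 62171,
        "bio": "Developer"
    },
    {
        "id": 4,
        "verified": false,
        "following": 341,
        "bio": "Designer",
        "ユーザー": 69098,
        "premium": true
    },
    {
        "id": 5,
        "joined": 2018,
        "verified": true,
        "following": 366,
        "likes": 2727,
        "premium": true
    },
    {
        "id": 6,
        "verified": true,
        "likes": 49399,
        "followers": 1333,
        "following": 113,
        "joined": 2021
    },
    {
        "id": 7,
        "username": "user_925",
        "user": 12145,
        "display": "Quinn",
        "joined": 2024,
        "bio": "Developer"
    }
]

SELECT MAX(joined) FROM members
2024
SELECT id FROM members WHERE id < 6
[1, 2, 3, 4, 5]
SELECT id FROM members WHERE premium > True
[]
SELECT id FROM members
[1, 2, 3, 4, 5, 6, 7]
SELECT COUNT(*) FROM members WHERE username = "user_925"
1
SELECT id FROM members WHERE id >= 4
[4, 5, 6, 7]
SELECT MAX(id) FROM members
7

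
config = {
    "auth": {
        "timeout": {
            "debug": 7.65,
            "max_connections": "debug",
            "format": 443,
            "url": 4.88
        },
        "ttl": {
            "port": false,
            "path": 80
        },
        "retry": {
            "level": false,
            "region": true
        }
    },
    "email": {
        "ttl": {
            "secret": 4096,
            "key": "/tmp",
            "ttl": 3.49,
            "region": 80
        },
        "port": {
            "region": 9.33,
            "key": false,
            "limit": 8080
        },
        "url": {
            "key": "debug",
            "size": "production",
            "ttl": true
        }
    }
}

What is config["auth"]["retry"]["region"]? True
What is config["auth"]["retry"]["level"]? False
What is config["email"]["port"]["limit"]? 8080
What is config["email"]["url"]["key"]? "debug"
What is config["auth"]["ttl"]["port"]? False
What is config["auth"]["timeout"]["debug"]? 7.65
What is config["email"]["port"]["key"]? False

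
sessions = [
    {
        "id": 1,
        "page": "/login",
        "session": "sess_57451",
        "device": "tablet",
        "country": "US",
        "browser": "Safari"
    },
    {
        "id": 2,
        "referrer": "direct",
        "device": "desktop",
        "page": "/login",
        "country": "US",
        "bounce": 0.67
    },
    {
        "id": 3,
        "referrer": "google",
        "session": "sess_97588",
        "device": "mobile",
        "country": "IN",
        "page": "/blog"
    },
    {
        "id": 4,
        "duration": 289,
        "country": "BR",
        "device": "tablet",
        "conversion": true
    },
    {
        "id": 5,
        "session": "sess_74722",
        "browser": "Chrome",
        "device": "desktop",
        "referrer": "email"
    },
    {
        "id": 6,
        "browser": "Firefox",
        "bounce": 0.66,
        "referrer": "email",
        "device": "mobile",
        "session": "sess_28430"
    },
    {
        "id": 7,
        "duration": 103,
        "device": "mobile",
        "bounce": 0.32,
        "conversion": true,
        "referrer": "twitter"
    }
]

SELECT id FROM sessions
[1, 2, 3, 4, 5, 6, 7]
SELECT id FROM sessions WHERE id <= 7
[1, 2, 3, 4, 5, 6, 7]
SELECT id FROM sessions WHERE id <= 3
[1, 2, 3]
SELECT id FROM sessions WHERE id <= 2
[1, 2]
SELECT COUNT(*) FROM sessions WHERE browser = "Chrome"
1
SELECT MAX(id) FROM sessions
7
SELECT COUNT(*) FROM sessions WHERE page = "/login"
2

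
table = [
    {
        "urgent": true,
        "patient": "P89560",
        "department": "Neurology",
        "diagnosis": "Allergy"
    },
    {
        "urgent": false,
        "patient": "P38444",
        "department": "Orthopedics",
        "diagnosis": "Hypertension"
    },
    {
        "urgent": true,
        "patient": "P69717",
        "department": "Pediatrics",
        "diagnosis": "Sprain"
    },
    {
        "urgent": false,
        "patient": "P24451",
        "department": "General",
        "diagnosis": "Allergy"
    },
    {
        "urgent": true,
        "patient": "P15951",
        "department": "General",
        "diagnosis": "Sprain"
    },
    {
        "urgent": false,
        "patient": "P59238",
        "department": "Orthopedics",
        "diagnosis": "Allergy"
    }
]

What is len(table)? 6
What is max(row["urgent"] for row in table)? True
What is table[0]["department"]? "Neurology"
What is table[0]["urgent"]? True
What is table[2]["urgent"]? True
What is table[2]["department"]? "Pediatrics"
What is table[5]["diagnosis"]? "Allergy"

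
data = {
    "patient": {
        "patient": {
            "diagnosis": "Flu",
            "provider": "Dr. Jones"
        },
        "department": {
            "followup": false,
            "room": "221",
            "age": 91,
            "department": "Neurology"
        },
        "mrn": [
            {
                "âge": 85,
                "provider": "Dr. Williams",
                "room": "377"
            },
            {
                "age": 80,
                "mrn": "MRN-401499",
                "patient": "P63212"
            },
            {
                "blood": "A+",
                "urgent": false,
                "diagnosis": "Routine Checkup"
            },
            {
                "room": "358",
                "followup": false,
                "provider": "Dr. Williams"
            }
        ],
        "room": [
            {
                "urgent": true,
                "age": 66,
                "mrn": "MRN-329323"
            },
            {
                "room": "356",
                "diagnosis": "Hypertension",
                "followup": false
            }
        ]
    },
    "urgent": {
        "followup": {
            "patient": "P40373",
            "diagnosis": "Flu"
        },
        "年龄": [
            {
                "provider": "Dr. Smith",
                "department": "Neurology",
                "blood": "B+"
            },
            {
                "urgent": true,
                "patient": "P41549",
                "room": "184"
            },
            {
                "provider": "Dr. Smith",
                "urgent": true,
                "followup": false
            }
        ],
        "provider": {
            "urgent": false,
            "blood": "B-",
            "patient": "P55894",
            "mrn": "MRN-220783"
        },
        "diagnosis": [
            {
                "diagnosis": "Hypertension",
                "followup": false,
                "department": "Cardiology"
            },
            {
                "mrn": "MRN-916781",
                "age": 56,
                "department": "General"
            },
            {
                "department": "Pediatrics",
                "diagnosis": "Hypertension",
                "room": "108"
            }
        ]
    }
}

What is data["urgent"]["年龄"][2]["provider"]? "Dr. Smith"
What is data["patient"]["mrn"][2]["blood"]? "A+"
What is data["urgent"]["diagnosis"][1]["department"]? "General"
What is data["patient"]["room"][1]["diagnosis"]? "Hypertension"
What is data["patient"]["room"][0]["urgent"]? True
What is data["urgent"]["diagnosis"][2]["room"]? "108"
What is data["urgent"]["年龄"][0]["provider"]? "Dr. Smith"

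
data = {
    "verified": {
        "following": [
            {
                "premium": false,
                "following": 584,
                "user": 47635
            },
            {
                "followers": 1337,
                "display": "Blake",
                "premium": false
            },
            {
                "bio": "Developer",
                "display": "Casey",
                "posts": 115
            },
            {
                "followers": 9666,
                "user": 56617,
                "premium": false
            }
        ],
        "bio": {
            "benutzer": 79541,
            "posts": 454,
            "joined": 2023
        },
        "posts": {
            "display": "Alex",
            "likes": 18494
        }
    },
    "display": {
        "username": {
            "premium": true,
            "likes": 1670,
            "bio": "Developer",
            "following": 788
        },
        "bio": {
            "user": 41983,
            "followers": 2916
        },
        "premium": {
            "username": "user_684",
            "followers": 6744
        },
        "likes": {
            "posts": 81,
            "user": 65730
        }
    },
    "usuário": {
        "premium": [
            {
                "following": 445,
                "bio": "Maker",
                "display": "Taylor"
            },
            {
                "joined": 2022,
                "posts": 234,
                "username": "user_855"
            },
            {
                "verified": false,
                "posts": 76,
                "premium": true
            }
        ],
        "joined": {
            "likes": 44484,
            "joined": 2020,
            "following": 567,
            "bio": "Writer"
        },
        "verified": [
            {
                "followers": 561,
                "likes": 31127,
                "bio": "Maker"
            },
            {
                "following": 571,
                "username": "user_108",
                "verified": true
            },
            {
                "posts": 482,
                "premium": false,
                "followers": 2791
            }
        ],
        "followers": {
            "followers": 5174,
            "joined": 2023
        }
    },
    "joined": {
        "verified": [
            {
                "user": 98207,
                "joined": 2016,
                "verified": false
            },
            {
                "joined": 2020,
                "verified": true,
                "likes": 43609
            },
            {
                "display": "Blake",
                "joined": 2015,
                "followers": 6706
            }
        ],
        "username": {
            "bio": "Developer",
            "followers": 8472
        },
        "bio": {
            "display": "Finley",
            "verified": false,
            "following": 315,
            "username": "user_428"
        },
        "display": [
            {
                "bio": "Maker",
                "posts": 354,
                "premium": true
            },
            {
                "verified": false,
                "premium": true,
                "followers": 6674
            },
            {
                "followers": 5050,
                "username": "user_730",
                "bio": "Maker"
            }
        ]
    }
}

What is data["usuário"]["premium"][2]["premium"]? True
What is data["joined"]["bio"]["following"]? 315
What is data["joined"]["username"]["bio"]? "Developer"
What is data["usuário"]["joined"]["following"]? 567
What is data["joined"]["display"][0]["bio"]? "Maker"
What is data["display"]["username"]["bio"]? "Developer"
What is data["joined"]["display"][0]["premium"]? True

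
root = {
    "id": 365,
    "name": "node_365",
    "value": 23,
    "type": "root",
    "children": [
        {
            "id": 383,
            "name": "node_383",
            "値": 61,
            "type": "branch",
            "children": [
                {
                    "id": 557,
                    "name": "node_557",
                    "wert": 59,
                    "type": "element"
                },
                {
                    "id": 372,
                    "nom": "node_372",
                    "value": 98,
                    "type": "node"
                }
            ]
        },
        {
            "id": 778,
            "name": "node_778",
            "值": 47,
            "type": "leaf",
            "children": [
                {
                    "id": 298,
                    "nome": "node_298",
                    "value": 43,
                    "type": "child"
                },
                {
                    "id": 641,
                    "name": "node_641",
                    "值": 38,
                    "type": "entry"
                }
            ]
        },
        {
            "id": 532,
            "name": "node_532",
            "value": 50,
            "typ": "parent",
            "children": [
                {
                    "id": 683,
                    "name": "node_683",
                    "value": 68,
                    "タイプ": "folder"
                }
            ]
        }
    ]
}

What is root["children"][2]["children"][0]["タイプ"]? "folder"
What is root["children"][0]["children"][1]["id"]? 372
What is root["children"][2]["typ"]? "parent"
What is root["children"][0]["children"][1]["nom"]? "node_372"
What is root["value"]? 23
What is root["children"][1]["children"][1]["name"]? "node_641"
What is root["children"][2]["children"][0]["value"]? 68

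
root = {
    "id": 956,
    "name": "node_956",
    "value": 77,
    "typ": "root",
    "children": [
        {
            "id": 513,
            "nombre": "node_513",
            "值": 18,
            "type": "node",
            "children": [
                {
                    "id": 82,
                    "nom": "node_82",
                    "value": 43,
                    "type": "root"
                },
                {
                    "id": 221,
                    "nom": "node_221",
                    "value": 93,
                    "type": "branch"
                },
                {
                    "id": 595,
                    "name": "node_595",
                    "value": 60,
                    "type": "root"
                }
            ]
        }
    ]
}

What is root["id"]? 956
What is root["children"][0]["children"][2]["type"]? "root"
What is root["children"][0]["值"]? 18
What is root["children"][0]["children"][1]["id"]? 221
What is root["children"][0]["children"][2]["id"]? 595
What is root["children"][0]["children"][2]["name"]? "node_595"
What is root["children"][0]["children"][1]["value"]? 93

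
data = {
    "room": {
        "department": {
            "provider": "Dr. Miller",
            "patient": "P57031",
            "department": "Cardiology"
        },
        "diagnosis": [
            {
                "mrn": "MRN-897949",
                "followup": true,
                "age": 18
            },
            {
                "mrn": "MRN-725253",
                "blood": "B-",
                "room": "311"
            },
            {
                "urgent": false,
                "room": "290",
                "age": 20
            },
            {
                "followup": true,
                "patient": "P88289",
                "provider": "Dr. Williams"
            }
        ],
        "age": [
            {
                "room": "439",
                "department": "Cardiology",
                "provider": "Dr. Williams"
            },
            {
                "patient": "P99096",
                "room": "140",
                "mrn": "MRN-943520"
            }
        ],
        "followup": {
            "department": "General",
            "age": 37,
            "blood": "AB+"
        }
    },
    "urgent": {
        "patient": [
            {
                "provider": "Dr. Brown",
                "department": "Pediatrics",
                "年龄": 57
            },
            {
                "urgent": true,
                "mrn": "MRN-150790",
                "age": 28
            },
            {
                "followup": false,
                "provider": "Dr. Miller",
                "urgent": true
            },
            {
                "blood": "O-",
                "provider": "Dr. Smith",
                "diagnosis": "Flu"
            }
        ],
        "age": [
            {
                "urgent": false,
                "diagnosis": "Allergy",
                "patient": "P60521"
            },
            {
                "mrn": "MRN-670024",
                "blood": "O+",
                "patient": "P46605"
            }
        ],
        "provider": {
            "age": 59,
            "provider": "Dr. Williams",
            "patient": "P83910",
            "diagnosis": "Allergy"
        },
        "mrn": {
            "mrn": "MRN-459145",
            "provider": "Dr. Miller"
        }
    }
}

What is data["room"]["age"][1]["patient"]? "P99096"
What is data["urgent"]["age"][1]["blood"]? "O+"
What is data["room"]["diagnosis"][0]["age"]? 18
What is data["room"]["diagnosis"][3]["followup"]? True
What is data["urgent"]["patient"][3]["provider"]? "Dr. Smith"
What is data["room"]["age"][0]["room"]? "439"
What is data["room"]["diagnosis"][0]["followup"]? True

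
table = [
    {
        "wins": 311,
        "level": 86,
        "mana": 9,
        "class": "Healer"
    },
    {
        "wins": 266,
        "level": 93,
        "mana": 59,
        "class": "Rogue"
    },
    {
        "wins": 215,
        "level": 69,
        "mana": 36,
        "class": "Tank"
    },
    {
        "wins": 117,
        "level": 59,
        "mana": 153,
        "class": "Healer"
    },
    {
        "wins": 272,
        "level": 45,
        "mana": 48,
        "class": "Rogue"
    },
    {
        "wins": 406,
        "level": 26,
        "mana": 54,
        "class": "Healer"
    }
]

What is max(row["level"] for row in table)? 93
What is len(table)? 6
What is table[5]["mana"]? 54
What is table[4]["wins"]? 272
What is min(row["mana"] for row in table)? 9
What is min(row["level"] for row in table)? 26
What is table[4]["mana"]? 48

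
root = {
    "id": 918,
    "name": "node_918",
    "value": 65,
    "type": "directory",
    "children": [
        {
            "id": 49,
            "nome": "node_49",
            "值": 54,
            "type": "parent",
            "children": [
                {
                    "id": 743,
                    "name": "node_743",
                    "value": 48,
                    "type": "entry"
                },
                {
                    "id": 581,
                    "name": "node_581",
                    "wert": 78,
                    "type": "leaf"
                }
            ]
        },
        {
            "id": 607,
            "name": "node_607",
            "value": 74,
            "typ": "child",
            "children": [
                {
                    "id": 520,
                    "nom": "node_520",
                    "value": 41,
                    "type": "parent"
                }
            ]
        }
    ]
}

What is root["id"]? 918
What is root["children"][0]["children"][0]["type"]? "entry"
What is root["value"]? 65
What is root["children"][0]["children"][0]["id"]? 743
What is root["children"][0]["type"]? "parent"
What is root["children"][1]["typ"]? "child"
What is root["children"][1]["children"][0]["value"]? 41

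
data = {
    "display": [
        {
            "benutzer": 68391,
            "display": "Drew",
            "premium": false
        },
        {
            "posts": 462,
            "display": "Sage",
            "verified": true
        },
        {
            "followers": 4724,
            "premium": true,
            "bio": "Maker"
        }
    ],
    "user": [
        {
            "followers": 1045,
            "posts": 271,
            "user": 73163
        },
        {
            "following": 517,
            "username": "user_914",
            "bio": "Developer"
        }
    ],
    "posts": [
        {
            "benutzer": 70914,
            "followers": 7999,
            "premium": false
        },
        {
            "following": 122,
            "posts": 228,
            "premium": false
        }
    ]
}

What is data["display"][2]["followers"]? 4724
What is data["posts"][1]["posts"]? 228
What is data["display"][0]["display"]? "Drew"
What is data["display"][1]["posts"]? 462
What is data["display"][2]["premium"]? True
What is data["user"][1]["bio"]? "Developer"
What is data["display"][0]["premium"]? False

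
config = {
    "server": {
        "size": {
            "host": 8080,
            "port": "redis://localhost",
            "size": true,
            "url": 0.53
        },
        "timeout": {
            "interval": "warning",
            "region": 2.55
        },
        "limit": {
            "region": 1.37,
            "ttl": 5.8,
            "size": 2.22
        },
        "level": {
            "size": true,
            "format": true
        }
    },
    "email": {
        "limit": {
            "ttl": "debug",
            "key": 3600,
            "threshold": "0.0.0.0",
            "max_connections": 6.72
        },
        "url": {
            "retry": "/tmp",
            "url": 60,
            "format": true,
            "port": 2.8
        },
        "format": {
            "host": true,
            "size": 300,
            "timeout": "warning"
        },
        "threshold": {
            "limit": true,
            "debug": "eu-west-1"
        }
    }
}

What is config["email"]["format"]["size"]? 300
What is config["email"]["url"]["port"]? 2.8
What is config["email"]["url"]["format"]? True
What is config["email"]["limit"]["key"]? 3600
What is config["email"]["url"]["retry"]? "/tmp"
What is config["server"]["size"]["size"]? True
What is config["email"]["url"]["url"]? 60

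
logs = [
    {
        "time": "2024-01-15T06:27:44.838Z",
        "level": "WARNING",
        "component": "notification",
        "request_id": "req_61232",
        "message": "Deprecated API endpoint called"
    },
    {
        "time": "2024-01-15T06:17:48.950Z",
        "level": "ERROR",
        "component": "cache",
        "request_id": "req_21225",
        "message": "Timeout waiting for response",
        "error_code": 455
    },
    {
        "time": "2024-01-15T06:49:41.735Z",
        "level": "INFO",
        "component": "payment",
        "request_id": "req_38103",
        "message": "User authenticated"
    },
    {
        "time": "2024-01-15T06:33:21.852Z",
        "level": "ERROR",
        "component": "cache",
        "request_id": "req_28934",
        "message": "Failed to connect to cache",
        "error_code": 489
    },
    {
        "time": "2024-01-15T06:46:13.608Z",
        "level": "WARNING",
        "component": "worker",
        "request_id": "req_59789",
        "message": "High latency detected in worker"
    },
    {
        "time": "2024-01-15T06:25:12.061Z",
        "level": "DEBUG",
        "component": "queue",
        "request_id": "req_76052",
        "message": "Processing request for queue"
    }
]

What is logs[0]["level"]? "WARNING"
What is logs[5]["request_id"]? "req_76052"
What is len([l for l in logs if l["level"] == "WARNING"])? 2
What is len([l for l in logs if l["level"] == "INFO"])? 1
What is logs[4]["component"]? "worker"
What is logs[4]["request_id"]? "req_59789"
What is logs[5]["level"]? "DEBUG"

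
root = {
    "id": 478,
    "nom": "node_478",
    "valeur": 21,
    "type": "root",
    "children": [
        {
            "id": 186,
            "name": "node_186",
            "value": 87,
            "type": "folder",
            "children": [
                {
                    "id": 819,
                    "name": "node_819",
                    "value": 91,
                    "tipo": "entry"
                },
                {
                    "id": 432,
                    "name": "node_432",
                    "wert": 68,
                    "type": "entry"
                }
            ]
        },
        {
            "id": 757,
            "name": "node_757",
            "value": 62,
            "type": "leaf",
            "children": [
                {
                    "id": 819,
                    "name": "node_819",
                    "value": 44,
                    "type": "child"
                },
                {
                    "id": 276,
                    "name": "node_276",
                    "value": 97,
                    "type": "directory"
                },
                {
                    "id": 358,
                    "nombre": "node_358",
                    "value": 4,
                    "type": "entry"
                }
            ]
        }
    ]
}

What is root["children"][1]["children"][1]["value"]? 97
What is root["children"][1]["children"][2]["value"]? 4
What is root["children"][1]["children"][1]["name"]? "node_276"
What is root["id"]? 478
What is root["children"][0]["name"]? "node_186"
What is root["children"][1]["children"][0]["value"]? 44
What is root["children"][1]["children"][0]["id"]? 819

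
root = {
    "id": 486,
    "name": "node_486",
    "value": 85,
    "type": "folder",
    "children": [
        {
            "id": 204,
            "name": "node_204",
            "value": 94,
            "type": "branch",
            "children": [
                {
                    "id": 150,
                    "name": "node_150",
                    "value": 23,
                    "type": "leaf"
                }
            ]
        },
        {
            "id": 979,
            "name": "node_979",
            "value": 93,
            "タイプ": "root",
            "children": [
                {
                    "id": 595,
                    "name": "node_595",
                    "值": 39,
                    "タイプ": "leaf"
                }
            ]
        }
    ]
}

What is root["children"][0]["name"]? "node_204"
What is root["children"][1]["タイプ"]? "root"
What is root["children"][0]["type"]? "branch"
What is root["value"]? 85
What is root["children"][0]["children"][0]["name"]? "node_150"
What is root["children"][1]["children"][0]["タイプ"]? "leaf"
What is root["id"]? 486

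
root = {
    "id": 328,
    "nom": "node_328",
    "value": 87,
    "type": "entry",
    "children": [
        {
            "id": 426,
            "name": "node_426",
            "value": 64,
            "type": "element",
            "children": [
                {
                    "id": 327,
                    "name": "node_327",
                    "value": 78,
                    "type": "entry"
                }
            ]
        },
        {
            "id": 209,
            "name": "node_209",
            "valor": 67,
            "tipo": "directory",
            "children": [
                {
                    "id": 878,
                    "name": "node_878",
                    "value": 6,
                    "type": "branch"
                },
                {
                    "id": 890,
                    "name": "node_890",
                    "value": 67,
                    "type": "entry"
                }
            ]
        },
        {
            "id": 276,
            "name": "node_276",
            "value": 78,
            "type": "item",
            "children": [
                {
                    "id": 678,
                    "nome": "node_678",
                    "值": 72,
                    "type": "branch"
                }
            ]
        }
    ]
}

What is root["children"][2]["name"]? "node_276"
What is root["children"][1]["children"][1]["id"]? 890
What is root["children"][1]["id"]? 209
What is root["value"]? 87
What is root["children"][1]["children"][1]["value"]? 67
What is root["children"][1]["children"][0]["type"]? "branch"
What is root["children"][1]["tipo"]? "directory"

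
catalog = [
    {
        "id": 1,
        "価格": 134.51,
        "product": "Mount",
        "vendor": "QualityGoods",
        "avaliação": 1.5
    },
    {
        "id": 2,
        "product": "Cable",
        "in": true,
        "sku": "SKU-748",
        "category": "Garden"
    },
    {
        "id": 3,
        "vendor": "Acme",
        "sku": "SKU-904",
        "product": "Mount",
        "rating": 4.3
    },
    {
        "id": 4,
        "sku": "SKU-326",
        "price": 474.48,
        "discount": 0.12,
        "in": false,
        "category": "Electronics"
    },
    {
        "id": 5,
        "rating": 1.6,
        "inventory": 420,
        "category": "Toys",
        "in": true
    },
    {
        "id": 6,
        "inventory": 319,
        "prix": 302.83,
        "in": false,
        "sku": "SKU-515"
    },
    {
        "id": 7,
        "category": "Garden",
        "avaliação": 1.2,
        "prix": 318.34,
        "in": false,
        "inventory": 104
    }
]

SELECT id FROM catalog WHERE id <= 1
[1]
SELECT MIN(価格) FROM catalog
134.51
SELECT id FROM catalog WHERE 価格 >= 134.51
[1]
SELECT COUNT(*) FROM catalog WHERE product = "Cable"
1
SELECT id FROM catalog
[1, 2, 3, 4, 5, 6, 7]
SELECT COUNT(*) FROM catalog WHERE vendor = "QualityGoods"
1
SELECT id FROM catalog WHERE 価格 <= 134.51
[1]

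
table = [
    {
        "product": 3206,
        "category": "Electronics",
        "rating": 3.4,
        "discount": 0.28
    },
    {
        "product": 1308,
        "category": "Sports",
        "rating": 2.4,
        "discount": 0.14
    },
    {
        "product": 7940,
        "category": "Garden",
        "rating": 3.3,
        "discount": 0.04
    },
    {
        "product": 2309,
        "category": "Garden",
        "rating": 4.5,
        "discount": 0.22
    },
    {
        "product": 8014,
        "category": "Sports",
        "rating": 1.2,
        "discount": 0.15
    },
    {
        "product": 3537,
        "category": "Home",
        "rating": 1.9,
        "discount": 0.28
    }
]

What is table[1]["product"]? 1308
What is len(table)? 6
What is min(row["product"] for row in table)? 1308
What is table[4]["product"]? 8014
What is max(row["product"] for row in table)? 8014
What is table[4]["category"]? "Sports"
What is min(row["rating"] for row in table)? 1.2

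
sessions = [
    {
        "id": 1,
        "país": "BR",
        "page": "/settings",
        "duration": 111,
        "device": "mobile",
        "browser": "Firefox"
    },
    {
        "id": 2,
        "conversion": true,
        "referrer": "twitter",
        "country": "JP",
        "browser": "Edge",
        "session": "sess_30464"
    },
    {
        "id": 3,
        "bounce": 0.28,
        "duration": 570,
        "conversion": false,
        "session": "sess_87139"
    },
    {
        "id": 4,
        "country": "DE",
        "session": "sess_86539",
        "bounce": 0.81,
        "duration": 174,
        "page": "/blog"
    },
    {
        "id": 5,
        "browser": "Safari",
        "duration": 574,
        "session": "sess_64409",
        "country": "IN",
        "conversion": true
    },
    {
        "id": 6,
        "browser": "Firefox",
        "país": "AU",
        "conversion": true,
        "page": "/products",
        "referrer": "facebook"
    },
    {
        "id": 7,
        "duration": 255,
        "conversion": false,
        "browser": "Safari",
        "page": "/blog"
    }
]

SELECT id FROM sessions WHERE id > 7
[]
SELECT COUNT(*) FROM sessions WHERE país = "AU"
1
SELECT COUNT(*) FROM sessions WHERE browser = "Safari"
2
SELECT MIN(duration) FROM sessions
111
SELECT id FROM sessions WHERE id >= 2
[2, 3, 4, 5, 6, 7]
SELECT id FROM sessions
[1, 2, 3, 4, 5, 6, 7]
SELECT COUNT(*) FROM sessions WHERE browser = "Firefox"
2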